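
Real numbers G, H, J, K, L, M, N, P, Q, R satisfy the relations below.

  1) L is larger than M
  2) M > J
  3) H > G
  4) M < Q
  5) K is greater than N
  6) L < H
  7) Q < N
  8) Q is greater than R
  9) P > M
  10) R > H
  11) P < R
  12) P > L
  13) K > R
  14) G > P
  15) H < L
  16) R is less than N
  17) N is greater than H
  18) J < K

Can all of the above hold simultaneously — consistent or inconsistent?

Chaining the given relations yields L < P < G < H, so L < H. But one relation states H < L. These cannot both hold.

inconsistent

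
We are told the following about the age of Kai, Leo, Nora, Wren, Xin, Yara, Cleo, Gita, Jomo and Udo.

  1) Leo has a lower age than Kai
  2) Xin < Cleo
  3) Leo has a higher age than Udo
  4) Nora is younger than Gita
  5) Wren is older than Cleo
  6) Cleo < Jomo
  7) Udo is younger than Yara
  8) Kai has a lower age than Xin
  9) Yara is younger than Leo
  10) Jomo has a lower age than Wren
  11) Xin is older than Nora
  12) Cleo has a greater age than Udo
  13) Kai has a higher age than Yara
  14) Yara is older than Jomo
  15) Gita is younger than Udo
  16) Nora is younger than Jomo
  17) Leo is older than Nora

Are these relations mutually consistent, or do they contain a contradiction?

We have Jomo < Yara stated directly, yet also Yara < Leo < Kai < Xin < Cleo < Jomo by chaining the others — so Yara < Jomo. Contradiction.

inconsistent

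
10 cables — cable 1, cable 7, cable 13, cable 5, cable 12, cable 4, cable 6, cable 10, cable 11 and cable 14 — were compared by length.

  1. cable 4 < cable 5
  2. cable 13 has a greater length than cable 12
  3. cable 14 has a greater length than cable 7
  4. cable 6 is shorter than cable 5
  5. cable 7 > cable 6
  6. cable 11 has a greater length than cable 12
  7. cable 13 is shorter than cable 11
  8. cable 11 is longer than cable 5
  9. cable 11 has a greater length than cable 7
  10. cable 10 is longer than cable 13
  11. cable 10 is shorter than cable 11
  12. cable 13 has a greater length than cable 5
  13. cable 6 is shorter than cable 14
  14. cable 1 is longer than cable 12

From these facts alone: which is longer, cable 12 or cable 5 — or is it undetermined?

Following every chain through cable 5: above cable 5 we get cable 13, cable 10, cable 11; below cable 5 we get cable 6, cable 4.
cable 12 is not reached, and no chain runs the other way from cable 12 to cable 5.
So the given relations leave the order of cable 5 and cable 12 undetermined.

undetermined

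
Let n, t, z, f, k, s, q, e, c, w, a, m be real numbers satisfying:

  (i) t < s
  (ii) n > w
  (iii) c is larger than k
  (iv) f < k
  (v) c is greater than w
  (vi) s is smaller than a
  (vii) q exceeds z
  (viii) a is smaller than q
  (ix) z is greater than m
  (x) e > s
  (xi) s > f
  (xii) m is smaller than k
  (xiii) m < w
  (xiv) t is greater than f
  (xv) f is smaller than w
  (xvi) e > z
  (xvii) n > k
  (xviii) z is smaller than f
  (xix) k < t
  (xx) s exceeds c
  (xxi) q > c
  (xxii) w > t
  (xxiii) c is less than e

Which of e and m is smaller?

m < z and z < f give m < f.
With f < k: m < z < f < k.
Then k < t extends the chain to t.
Then t < w extends the chain to w.
Then w < c extends the chain to c.
With c < s: m < z < f < k < t < w < c < s.
With s < e: m < z < f < k < t < w < c < s < e.
So m < e; m is the smaller of the two.

m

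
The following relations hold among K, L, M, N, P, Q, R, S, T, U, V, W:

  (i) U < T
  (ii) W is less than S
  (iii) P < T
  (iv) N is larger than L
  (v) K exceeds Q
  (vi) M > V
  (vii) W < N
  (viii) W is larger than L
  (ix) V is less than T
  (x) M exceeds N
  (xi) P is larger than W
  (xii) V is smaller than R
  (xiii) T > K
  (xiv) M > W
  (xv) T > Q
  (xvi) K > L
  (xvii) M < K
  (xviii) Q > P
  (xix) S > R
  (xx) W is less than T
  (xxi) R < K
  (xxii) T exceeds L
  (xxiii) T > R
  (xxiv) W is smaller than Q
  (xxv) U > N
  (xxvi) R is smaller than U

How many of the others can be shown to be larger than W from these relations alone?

8

Directly above W: N, P, Q, S, M, T.
One step further: U, K (8 so far).
Nothing else is reachable above W; 8 in all.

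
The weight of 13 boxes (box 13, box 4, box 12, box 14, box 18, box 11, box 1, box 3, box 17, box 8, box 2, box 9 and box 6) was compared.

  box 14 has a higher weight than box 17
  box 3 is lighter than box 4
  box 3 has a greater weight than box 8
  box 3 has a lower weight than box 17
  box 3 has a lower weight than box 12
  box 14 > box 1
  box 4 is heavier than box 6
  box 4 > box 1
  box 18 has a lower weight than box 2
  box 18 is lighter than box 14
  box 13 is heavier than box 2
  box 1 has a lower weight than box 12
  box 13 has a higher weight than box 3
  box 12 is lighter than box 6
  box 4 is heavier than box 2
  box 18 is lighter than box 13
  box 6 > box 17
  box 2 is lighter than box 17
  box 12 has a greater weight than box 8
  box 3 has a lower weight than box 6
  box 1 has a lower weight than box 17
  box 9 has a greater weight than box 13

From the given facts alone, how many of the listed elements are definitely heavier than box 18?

7

Directly above box 18: box 2, box 14, box 13.
One step further: box 17, box 4, box 9 (6 so far).
One step further: box 6 (7 so far).
No other element is forced above box 18 by the given relations, so the count is 7.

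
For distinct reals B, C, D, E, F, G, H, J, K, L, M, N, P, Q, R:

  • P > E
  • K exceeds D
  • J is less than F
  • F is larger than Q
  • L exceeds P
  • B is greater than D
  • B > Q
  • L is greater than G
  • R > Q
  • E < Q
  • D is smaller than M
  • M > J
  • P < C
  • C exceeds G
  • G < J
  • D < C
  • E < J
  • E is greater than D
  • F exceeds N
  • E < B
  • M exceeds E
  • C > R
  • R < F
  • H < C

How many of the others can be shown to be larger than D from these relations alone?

11

Directly above D: E, B, C, K, M.
One step further: Q, P, J (8 so far).
One step further: L, R, F (11 so far).
Nothing else is reachable above D; 11 in all.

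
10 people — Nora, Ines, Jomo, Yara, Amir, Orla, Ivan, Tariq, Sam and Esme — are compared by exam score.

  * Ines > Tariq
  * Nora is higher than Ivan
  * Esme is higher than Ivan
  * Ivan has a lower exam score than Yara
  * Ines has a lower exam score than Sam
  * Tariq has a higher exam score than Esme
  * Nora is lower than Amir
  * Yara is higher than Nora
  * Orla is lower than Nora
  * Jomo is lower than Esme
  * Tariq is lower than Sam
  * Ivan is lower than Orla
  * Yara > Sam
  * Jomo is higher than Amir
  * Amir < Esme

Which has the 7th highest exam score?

Piecing the relations together gives one ordering: Ivan < Orla < Nora < Amir < Jomo < Esme < Tariq < Ines < Sam < Yara.
Counting 7 from the largest end gives Amir.

Amir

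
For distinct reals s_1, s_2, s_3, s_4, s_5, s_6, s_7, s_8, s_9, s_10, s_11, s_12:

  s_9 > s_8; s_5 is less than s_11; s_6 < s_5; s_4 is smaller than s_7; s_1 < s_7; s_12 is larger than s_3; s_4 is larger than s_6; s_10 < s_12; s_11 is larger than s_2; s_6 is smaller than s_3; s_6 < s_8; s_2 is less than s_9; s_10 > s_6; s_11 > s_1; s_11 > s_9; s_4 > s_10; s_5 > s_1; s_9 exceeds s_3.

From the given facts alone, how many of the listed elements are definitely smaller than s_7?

4

From s_7 the given relations immediately reach s_1, s_4.
From those, s_6, s_10 — 4 in total.
No other element is forced below s_7 by the given relations, so the count is 4.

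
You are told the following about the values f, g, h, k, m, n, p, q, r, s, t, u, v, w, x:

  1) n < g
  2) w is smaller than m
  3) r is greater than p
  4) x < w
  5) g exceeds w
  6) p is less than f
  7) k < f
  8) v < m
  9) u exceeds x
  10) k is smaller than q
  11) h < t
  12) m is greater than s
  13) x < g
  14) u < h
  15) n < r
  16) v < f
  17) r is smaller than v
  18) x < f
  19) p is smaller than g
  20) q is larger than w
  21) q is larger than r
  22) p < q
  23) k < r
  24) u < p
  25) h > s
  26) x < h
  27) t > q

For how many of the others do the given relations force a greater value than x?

11

From x the given relations immediately reach u, w, h, g, f.
From those, p, q, m, t — 9 in total.
From those, r — 10 in total.
From those, v — 11 in total.
No other element is forced above x by the given relations, so the count is 11.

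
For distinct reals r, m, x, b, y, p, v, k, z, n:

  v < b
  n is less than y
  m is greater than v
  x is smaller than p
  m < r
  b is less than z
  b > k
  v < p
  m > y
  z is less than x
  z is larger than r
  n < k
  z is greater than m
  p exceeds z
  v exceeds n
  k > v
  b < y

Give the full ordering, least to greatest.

The consecutive links are each given: n < v; v < k; k < b; b < y; y < m; m < r; r < z; z < x; x < p.

n < v < k < b < y < m < r < z < x < p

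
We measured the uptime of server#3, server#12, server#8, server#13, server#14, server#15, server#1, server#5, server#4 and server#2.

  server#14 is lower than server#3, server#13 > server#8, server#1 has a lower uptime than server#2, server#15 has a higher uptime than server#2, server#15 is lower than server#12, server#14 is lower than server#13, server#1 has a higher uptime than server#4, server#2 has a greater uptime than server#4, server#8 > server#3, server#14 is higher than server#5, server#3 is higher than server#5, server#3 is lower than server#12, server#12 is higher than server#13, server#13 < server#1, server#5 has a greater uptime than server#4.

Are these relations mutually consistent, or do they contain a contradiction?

consistent

The single ordering server#4 < server#5 < server#14 < server#3 < server#8 < server#13 < server#1 < server#2 < server#15 < server#12 satisfies every listed relation, so no contradiction arises.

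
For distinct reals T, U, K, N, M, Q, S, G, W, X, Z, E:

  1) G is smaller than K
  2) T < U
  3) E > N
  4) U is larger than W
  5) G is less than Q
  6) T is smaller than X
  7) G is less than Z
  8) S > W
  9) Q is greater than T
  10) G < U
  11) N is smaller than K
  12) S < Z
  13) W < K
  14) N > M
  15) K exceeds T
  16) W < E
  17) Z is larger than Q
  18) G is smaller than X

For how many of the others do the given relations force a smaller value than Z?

The elements the relations force below Z are W, T, G, Q, S — no chain reaches any other.
That is 5.

5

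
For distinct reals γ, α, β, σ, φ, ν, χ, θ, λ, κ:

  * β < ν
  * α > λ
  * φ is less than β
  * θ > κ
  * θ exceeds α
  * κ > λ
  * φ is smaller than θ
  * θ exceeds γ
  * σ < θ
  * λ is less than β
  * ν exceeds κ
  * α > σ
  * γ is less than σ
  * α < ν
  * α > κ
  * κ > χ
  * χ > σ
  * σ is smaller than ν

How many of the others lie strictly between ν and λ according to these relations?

The relations place λ below ν. An element lies strictly between them when it is forced above λ and also forced below ν.
Above λ: {κ, α, θ, β}. Below ν: {φ, γ, σ, χ, κ, α, β}.
Intersection: {κ, α, β} — 3.

3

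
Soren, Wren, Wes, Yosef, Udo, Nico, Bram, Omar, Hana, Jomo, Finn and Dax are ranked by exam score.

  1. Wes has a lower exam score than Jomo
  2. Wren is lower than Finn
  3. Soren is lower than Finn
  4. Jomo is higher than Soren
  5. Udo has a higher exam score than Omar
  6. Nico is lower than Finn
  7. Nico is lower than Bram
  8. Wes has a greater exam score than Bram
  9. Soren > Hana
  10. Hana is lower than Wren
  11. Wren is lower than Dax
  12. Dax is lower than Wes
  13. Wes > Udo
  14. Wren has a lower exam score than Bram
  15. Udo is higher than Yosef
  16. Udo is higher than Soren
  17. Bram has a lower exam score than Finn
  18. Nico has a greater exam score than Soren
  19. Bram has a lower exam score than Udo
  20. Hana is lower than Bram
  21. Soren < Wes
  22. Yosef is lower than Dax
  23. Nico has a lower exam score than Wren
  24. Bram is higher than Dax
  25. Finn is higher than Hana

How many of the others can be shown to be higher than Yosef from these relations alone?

From Yosef the given relations immediately reach Dax, Udo.
From those, Bram, Wes — 4 in total.
From those, Finn, Jomo — 6 in total.
Nothing else is reachable above Yosef; 6 in all.

6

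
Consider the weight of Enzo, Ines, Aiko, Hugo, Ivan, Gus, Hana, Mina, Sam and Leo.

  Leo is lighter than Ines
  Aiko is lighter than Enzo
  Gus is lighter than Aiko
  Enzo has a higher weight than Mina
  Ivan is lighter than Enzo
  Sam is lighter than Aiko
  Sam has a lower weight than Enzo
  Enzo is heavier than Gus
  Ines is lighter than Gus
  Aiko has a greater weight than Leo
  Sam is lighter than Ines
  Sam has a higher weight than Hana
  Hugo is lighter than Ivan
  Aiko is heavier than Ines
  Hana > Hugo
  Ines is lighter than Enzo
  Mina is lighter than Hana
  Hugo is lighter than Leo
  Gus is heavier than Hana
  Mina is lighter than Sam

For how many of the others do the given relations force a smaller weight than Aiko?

Directly below Aiko: Leo, Sam, Ines, Gus.
One step further: Mina, Hugo, Hana (7 so far).
No other element is forced below Aiko by the given relations, so the count is 7.

7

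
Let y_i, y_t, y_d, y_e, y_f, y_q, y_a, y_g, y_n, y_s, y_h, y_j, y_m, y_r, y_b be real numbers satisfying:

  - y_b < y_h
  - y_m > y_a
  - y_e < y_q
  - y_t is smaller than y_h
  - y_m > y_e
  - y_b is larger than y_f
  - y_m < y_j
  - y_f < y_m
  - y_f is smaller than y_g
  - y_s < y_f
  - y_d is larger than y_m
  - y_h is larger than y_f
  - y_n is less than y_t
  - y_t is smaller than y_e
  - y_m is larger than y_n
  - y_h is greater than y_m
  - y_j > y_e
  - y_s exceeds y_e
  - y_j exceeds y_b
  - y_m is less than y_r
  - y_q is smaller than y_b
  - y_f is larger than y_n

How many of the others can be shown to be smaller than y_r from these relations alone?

7

The elements the relations force below y_r are y_n, y_t, y_e, y_s, y_f, y_a, y_m — no chain reaches any other.
That is 7.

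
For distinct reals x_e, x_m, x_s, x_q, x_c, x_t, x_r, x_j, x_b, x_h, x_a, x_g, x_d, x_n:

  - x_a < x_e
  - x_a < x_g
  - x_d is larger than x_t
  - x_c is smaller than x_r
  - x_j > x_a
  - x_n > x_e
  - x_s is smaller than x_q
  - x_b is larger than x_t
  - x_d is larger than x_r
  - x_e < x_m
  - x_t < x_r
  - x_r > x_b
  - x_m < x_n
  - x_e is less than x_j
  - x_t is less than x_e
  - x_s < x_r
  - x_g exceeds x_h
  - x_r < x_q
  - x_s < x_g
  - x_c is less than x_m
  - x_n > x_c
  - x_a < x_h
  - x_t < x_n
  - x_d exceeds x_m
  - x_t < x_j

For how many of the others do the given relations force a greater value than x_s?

4

Directly above x_s: x_r, x_g, x_q.
One step further: x_d (4 so far).
Nothing else is reachable above x_s; 4 in all.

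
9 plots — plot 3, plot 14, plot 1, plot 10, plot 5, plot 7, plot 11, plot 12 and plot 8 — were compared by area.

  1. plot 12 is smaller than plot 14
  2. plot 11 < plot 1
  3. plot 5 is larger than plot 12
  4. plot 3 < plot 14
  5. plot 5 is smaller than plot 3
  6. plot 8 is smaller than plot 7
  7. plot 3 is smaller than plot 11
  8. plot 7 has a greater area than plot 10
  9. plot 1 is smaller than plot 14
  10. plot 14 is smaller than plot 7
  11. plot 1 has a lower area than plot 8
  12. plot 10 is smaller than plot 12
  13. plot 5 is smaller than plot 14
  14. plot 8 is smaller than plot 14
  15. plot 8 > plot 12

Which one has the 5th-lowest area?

plot 11

The consecutive relations fix a unique order: plot 10 < plot 12 < plot 5 < plot 3 < plot 11 < plot 1 < plot 8 < plot 14 < plot 7.
Counting 5 from the smallest end gives plot 11.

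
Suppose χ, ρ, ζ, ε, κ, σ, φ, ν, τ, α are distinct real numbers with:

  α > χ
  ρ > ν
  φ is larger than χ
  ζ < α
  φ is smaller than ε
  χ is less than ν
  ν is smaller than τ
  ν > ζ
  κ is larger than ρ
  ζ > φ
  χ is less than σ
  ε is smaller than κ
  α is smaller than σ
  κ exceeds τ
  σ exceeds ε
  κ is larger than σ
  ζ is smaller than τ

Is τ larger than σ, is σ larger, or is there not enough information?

Following every chain through τ: above τ we get κ; below τ we get χ, φ, ζ, ν.
σ is not reached, and no chain runs the other way from σ to τ.
So the given relations leave the order of τ and σ undetermined.

undetermined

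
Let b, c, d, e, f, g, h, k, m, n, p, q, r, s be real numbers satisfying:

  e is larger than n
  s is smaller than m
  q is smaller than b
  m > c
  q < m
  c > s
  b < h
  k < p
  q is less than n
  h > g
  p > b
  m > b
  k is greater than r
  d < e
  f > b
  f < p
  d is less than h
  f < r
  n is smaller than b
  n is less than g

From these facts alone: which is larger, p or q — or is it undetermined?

p

Link the given pairs in sequence: q < n; n < b; b < f; f < r; r < k; k < p.
Chaining these gives q < n < b < f < r < k < p.
So p is larger.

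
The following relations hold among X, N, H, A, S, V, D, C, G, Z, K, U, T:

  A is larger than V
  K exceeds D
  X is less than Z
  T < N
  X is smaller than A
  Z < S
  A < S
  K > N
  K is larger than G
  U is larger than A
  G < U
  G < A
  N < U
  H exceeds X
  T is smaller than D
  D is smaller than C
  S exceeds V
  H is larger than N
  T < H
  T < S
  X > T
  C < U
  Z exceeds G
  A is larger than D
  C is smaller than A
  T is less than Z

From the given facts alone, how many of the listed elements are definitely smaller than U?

8

From U the given relations immediately reach G, N, C, A.
From those, T, D, X, V — 8 in total.
Nothing else is reachable below U; 8 in all.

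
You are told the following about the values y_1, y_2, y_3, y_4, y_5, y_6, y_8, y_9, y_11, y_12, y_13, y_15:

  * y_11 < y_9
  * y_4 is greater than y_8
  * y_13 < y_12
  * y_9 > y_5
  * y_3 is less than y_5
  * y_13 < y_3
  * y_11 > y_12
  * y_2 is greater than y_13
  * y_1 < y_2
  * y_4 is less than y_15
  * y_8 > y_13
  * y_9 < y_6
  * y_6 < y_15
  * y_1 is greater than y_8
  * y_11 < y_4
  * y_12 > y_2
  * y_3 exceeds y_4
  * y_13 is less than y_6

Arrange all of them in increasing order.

Nothing is placed below y_13, so it is least; from there y_13 < y_8; y_8 < y_1; y_1 < y_2; y_2 < y_12; y_12 < y_11; y_11 < y_4; y_4 < y_3; y_3 < y_5; y_5 < y_9; y_9 < y_6; y_6 < y_15, each given directly.

y_13 < y_8 < y_1 < y_2 < y_12 < y_11 < y_4 < y_3 < y_5 < y_9 < y_6 < y_15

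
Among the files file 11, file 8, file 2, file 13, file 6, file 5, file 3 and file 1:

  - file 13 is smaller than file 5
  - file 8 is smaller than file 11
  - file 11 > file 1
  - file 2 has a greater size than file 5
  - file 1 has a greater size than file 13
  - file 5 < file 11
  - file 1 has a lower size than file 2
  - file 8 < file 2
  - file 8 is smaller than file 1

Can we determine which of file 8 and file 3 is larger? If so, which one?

undetermined

Following every chain through file 8: above file 8 we get file 1, file 2, file 11.
file 3 is not reached, and no chain runs the other way from file 3 to file 8.
So the given relations leave the order of file 8 and file 3 undetermined.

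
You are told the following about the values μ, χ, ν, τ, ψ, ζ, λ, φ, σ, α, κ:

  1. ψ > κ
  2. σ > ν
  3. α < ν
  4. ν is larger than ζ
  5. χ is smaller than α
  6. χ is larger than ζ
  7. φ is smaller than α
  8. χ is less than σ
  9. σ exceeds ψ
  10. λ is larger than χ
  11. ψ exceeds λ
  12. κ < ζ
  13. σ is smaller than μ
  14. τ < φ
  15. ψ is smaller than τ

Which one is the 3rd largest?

The consecutive relations fix a unique order: κ < ζ < χ < λ < ψ < τ < φ < α < ν < σ < μ.
Counting 3 from the largest end gives ν.

ν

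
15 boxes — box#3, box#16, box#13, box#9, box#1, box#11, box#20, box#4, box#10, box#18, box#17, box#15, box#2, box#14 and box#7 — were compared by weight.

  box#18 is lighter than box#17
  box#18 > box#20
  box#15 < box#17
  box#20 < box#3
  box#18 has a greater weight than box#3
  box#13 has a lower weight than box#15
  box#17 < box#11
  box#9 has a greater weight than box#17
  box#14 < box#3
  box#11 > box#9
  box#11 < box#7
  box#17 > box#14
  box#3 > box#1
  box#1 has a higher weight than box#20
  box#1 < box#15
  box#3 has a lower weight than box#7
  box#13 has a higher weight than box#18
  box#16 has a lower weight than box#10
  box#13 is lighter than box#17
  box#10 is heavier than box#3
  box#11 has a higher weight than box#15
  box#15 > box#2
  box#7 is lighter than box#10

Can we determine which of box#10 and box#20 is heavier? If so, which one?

Link the given pairs in sequence: box#20 < box#1; box#1 < box#3; box#3 < box#18; box#18 < box#13; box#13 < box#15; box#15 < box#17; box#17 < box#9; box#9 < box#11; box#11 < box#7; box#7 < box#10.
Chaining these gives box#20 < box#1 < box#3 < box#18 < box#13 < box#15 < box#17 < box#9 < box#11 < box#7 < box#10.
So box#10 is heavier.

box#10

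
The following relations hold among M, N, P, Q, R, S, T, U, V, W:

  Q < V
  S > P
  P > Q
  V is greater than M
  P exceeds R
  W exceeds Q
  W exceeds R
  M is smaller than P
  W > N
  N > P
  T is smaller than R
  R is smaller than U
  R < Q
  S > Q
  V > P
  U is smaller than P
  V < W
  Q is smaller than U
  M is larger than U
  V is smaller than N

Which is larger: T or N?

Link the given pairs in sequence: T < R; R < Q; Q < U; U < M; M < P; P < V; V < N.
Together: T < R < Q < U < M < P < V < N.
So T < N; N is the larger of the two.

N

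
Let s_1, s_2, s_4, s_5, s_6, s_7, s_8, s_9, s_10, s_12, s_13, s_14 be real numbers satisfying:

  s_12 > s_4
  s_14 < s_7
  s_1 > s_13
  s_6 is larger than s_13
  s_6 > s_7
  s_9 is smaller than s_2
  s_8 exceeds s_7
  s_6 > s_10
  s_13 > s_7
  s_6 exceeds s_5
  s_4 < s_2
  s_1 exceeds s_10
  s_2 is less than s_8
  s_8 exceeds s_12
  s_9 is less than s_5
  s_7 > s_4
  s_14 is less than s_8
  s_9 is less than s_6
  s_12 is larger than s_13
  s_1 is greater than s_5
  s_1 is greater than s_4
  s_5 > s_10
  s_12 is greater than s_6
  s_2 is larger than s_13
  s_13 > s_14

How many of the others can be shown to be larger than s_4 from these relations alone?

7

From s_4 the given relations immediately reach s_7, s_2, s_12, s_1.
From those, s_13, s_6, s_8 — 7 in total.
No other element is forced above s_4 by the given relations, so the count is 7.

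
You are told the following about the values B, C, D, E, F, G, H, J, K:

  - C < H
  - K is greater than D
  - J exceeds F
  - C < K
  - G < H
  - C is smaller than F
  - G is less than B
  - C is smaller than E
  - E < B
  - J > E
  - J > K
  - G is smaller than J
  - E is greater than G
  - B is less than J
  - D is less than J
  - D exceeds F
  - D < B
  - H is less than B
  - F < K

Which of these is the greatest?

J

G is not greatest since G < H; C is not greatest since C < K; H is not greatest since H < B; F is not greatest since F < K; E is not greatest since E < J; D is not greatest since D < B; K is not greatest since K < J; B is not greatest since B < J.
Only J has nothing above it, so J is the greatest.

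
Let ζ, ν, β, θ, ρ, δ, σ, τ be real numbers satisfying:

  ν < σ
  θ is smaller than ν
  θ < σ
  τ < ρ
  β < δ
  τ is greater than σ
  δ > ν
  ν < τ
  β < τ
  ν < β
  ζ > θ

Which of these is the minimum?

θ

Chaining upward from θ: directly above it, ζ, ν, σ; then β, τ, δ; then ρ.
That covers every other element, and nothing is given below θ, so θ is the minimum.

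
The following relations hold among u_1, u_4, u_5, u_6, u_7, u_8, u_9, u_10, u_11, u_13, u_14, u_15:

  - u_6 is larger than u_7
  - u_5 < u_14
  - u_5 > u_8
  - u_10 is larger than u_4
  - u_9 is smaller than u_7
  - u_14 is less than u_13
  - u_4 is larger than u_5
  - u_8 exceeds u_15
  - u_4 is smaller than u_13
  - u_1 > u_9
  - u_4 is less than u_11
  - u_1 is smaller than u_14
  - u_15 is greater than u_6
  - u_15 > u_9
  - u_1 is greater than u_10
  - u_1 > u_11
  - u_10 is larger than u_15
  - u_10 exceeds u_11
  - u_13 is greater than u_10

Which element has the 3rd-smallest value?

u_6

The consecutive relations fix a unique order: u_9 < u_7 < u_6 < u_15 < u_8 < u_5 < u_4 < u_11 < u_10 < u_1 < u_14 < u_13.
The 3rd smallest is u_6.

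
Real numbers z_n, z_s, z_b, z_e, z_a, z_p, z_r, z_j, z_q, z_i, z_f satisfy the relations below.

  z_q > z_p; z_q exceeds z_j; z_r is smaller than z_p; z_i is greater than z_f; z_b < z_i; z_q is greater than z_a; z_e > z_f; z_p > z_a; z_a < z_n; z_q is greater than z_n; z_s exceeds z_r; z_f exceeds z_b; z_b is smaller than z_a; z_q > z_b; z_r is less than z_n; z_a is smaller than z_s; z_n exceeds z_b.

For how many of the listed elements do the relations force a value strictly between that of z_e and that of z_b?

1

The relations place z_b below z_e. An element lies strictly between them when it is forced above z_b and also forced below z_e.
Above z_b: {z_f, z_a, z_p, z_n, z_i, z_q, z_s}. Below z_e: {z_f}.
Intersection: {z_f} — 1.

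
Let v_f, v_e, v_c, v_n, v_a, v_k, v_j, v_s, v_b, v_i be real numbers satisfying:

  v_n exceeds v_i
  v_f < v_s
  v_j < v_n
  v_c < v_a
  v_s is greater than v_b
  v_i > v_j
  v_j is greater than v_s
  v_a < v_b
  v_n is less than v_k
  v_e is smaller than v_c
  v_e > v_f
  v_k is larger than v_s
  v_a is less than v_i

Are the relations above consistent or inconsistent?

consistent

The single ordering v_f < v_e < v_c < v_a < v_b < v_s < v_j < v_i < v_n < v_k satisfies every listed relation, so no contradiction arises.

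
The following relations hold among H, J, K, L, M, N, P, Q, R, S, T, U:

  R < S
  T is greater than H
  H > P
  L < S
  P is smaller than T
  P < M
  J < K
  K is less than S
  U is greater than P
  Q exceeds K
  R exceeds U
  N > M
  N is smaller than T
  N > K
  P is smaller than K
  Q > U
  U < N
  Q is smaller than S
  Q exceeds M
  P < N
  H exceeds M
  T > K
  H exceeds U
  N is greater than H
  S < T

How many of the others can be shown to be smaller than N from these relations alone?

6

Directly below N: P, M, U, K, H.
One step further: J (6 so far).
Nothing else is reachable below N; 6 in all.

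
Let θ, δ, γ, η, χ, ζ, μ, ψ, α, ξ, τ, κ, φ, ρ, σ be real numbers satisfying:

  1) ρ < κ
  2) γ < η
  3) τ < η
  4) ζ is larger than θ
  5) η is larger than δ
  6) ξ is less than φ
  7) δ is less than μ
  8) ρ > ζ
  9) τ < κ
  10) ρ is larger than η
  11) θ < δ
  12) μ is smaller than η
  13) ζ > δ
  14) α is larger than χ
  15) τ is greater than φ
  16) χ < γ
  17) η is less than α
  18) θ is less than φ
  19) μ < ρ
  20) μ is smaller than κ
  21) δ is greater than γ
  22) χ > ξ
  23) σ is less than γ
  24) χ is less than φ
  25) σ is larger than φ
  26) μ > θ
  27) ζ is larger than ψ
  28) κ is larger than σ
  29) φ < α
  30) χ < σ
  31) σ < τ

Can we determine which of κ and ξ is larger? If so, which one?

κ

ξ < χ and χ < φ give ξ < φ.
With φ < σ: ξ < χ < φ < σ.
Then σ < γ extends the chain to γ.
With γ < δ: ξ < χ < φ < σ < γ < δ.
With δ < μ: ξ < χ < φ < σ < γ < δ < μ.
With μ < η: ξ < χ < φ < σ < γ < δ < μ < η.
Then η < ρ extends the chain to ρ.
With ρ < κ: ξ < χ < φ < σ < γ < δ < μ < η < ρ < κ.
So κ is larger.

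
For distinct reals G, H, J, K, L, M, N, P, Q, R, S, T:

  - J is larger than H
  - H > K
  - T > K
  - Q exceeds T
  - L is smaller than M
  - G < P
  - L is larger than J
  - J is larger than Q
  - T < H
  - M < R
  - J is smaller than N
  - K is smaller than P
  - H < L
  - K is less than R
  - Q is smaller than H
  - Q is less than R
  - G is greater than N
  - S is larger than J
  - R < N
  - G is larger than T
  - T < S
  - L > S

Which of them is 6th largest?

L

The consecutive relations fix a unique order: K < T < Q < H < J < S < L < M < R < N < G < P.
The 6th largest is L.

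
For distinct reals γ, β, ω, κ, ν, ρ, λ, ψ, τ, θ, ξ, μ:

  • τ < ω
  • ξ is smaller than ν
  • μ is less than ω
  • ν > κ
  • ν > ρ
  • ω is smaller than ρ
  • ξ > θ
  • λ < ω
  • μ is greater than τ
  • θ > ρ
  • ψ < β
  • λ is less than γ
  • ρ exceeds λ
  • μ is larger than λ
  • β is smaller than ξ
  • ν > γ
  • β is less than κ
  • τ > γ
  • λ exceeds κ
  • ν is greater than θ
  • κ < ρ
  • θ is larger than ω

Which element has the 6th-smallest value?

Chaining the given pairs: ψ < β < κ < λ < γ < τ < μ < ω < ρ < θ < ξ < ν.
The 6th smallest is τ.

τ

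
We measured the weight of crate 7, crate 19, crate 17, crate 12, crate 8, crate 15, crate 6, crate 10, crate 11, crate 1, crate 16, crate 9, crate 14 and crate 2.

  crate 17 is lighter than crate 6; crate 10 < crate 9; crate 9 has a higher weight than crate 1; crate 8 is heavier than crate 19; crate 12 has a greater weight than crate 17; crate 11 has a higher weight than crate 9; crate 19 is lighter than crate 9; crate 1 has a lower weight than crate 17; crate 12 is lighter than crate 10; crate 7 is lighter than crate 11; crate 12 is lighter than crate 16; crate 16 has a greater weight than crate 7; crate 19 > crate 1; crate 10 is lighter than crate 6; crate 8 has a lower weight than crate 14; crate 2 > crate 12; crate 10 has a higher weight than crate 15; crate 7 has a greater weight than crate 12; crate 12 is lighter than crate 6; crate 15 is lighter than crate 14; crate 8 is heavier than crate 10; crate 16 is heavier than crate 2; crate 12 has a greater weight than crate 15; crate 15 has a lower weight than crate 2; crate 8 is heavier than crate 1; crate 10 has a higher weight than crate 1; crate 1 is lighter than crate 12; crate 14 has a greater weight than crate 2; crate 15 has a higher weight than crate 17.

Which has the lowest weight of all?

Chaining upward from crate 1: directly above it, crate 17, crate 19, crate 12, crate 10, crate 8, crate 9; then crate 15, crate 2, crate 7, crate 14, crate 16, crate 11, crate 6.
That covers every other element, and nothing is given below crate 1, so crate 1 is the lowest weight.

crate 1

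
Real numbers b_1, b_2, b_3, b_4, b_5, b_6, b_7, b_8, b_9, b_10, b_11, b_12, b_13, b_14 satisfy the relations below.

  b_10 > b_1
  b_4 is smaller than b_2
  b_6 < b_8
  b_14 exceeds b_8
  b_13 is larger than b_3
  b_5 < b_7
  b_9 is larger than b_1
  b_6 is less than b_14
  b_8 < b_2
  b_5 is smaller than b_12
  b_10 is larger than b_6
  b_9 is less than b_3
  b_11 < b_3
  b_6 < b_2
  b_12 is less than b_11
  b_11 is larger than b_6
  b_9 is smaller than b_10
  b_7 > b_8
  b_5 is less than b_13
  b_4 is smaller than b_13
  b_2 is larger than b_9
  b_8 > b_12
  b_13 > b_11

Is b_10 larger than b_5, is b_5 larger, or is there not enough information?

Following every chain through b_5: above b_5 we get b_12, b_11, b_3, b_8, b_2, b_13, b_14, b_7.
b_10 is not reached, and no chain runs the other way from b_10 to b_5.
So the given relations leave the order of b_5 and b_10 undetermined.

undetermined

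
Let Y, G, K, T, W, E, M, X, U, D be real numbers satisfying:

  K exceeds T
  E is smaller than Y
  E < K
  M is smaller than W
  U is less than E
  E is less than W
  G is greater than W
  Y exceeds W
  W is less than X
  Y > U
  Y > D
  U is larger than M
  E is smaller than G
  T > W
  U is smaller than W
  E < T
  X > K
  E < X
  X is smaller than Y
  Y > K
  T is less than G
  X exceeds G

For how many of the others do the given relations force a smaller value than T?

From T the given relations immediately reach E, W.
From those, M, U — 4 in total.
No other element is forced below T by the given relations, so the count is 4.

4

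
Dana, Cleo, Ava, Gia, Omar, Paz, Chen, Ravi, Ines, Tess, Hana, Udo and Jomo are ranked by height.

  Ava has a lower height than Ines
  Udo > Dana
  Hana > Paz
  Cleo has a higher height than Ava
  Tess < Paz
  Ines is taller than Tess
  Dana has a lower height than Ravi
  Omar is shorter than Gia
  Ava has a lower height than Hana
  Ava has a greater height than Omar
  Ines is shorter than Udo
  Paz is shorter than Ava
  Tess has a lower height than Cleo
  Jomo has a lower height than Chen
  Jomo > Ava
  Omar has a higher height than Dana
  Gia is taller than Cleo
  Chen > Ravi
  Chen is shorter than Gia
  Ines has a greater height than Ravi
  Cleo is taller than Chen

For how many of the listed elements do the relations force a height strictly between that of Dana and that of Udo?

Chaining upward from Dana reaches: Ravi, Omar, Ava, Ines, Hana, Jomo, Chen, Cleo, Gia.
Chaining downward from Udo reaches: Tess, Paz, Ravi, Omar, Ava, Ines.
Strictly between Dana and Udo are those in both lists: Ravi, Omar, Ava, Ines — 4 elements.

4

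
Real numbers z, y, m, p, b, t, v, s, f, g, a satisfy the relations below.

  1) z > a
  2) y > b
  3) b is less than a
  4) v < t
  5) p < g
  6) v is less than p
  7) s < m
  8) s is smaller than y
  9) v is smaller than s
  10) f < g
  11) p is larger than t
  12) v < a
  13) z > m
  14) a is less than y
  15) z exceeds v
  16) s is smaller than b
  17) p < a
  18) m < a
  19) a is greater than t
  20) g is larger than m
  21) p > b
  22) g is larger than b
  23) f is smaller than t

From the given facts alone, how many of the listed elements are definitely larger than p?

From p the given relations immediately reach g, a.
From those, z, y — 4 in total.
Nothing else is reachable above p; 4 in all.

4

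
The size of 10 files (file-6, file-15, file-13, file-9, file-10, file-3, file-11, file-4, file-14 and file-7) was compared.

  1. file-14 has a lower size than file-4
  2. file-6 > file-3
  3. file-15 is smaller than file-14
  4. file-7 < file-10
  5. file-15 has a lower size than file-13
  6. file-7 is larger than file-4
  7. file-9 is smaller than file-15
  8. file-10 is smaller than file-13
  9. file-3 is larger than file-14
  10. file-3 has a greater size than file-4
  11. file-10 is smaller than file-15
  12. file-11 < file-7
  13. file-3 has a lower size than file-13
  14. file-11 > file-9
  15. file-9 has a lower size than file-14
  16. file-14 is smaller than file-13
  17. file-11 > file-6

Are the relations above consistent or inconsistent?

inconsistent

Chaining the given relations yields file-15 < file-14 < file-4 < file-3 < file-6 < file-11 < file-7 < file-10, so file-15 < file-10. But one relation states file-10 < file-15. These cannot both hold.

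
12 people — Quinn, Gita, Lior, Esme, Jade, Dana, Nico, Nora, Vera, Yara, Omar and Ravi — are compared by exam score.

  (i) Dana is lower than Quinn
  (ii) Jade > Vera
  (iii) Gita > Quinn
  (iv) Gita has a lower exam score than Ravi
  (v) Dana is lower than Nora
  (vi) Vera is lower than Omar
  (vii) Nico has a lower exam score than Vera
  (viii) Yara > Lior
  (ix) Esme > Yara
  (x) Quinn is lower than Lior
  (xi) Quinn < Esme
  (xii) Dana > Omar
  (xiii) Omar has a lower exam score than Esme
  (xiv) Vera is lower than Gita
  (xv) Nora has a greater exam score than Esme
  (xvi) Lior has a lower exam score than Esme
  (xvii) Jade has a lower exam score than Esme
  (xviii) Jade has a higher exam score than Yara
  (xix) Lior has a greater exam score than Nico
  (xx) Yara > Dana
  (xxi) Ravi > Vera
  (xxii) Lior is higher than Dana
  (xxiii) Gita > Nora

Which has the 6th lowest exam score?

Piecing the relations together gives one ordering: Nico < Vera < Omar < Dana < Quinn < Lior < Yara < Jade < Esme < Nora < Gita < Ravi.
Counting 6 from the smallest end gives Lior.

Lior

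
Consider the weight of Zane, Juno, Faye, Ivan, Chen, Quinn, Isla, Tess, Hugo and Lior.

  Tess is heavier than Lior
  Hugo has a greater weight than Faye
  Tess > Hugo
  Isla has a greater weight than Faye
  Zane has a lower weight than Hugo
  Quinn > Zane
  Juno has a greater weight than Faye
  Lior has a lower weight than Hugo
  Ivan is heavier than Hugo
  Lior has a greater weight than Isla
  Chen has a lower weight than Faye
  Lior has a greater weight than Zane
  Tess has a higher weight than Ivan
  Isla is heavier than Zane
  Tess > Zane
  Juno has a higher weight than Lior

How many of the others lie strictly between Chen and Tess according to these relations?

The relations place Chen below Tess. An element lies strictly between them when it is forced above Chen and also forced below Tess.
Above Chen: {Faye, Isla, Lior, Hugo, Ivan, Juno}. Below Tess: {Zane, Faye, Isla, Lior, Hugo, Ivan}.
Intersection: {Faye, Isla, Lior, Hugo, Ivan} — 5.

5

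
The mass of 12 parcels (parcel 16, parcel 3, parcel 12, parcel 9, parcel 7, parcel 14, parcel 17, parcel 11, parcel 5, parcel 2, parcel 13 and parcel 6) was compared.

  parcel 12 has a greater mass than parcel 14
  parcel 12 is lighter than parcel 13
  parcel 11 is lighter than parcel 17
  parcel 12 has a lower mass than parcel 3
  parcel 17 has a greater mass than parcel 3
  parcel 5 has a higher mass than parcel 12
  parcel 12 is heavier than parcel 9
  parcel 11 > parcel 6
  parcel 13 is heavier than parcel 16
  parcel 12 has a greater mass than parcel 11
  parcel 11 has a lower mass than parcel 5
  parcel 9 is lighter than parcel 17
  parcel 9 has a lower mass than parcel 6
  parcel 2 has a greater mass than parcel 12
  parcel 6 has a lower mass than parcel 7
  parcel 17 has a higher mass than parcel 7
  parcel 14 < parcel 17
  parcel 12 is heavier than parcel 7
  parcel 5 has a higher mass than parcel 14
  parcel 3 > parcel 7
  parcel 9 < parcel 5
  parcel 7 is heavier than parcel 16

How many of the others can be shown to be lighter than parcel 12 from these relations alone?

6

From parcel 12 the given relations immediately reach parcel 14, parcel 9, parcel 7, parcel 11.
From those, parcel 6, parcel 16 — 6 in total.
No other element is forced below parcel 12 by the given relations, so the count is 6.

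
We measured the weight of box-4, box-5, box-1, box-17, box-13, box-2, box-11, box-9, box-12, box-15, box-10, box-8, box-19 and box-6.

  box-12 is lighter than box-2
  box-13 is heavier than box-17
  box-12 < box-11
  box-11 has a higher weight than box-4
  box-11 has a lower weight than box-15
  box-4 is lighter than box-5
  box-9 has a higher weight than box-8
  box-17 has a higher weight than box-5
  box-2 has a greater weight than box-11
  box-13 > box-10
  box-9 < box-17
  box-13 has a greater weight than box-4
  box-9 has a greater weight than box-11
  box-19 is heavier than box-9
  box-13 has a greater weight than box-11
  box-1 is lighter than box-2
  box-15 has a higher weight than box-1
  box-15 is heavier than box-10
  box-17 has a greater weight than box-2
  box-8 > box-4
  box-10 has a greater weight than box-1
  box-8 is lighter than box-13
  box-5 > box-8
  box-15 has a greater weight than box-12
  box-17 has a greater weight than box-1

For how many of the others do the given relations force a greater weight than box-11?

6

From box-11 the given relations immediately reach box-2, box-15, box-9, box-13.
From those, box-17, box-19 — 6 in total.
Nothing else is reachable above box-11; 6 in all.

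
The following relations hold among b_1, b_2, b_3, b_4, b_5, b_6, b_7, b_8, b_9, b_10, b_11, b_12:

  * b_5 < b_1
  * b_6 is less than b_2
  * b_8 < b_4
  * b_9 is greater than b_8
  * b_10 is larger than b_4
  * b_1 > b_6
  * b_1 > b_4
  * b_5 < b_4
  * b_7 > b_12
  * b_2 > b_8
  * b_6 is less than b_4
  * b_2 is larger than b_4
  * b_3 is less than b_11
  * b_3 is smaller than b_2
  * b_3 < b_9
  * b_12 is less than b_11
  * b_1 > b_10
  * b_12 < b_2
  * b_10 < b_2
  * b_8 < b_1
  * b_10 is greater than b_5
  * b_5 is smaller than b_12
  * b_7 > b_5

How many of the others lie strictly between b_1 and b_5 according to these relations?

Chaining upward from b_5 reaches: b_12, b_4, b_11, b_7, b_10, b_2.
Chaining downward from b_1 reaches: b_6, b_8, b_4, b_10.
Strictly between b_5 and b_1 are those in both lists: b_4, b_10 — 2 elements.

2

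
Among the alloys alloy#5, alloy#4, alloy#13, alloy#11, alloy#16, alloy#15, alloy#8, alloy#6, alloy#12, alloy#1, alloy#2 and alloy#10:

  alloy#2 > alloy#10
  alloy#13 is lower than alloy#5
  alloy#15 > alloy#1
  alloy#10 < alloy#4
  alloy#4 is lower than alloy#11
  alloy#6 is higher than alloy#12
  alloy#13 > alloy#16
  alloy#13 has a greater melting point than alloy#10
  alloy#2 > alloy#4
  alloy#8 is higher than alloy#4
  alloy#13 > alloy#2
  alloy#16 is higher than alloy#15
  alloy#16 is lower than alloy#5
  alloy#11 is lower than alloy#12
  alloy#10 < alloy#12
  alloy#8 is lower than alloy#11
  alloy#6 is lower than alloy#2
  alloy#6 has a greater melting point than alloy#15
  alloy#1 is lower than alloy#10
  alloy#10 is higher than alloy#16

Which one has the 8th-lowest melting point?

Chaining the given pairs: alloy#1 < alloy#15 < alloy#16 < alloy#10 < alloy#4 < alloy#8 < alloy#11 < alloy#12 < alloy#6 < alloy#2 < alloy#13 < alloy#5.
The 8th smallest is alloy#12.

alloy#12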